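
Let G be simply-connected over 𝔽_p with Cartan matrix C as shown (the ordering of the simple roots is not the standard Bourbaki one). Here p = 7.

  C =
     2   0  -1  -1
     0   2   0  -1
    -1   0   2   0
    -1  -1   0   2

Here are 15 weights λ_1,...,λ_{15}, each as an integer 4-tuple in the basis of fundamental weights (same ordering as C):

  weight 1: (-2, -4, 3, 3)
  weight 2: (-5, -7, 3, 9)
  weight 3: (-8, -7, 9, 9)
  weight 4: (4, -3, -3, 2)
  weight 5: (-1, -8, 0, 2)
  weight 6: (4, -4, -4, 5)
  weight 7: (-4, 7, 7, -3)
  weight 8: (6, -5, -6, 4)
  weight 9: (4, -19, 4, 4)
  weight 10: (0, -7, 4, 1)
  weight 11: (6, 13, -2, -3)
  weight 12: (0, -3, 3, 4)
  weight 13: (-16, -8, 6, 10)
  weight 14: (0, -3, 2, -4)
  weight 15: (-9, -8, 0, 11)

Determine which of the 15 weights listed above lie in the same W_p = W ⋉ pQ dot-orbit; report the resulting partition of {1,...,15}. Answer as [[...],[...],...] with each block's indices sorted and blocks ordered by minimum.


Cartan matrix: type A_4 (|W|=120); un-permuting the 4 rows.

W_7-reps of the 15 weights in Ā_7 (same 4-coord order as C):

  λ_1+ρ ↦ (1, 3, 3, 0);  λ_2+ρ ↦ (1, 3, 3, 0);  λ_3+ρ ↦ (1, 3, 3, 0);  λ_4+ρ ↦ (3, 1, 1, 1);  λ_5+ρ ↦ (1, 3, 3, 0);  λ_6+ρ ↦ (1, 1, 1, 2);  λ_7+ρ ↦ (1, 1, 1, 2);  λ_8+ρ ↦ (2, 1, 0, 0);  λ_9+ρ ↦ (1, 1, 1, 2);  λ_10+ρ ↦ (3, 1, 1, 1);  λ_11+ρ ↦ (2, 1, 0, 0);  λ_12+ρ ↦ (1, 1, 1, 2);  λ_13+ρ ↦ (1, 3, 3, 0);  λ_14+ρ ↦ (1, 1, 1, 2);  λ_15+ρ ↦ (2, 1, 0, 0)

The 15 indices split into 4 linkage classes (same alcove rep ⇔ same W_7-dot-orbit):

[[1, 2, 3, 5, 13], [4, 10], [6, 7, 9, 12, 14], [8, 11, 15]]


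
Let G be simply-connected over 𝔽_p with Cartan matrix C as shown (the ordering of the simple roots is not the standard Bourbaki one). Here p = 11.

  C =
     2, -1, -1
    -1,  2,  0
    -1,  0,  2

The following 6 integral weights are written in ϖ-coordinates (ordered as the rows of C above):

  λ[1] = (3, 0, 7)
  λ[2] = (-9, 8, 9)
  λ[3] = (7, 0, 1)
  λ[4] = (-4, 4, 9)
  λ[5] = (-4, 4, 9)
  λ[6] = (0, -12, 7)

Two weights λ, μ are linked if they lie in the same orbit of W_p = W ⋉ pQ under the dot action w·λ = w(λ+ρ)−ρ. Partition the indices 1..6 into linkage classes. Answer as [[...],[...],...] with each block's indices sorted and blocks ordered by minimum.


Root system A_3: the 3×3 matrix C matches after relabeling.

Each λ_j+ρ reduced to Ā_11; 3-tuples below use C's row order:

  1: (3, 1, 6);  2: (8, 1, 2);  3: (8, 1, 2);  4: (3, 1, 6);  5: (3, 1, 6);  6: (8, 1, 2)

Grouping the 6 weights by Ā_11-representative: 2 linkage classes.

[[1, 4, 5], [2, 3, 6]]


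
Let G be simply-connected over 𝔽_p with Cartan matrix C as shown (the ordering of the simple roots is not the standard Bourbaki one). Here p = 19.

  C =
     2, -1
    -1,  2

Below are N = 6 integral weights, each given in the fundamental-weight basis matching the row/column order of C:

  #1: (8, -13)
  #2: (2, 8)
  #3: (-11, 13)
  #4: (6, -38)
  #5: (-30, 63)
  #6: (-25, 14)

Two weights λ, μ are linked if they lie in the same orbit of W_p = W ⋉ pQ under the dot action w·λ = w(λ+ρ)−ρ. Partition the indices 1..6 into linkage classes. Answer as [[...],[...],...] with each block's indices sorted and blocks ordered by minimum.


Type A_2, rank 2, |W|=6; reorder rows/cols to standard.

Folding the 6 weights λ_j+ρ into Ā_19 (reps in the given 2-coord order):

  1: (3, 9)
  2: (3, 9)
  3: (10, 4)
  4: (1, 11)
  5: (3, 9)
  6: (10, 4)

3 distinct reps among the 6 weights ⇒ 3 W_19-linkage classes:

[[1, 2, 5], [3, 6], [4]]


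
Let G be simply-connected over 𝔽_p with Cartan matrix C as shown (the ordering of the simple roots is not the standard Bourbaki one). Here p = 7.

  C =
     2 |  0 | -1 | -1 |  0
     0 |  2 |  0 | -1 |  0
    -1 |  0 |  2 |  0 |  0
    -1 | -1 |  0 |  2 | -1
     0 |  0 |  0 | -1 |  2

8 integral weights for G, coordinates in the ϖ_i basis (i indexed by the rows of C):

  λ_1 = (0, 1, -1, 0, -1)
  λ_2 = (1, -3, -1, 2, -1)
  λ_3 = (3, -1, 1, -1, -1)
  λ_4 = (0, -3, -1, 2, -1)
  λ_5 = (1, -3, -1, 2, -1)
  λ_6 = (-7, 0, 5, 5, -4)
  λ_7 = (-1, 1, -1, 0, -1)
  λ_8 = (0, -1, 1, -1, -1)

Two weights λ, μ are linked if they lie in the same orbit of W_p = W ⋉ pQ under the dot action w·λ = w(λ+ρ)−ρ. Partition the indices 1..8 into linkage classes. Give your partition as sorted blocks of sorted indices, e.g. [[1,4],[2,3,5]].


Dynkin diagram of C (from the 8 off-diagonal −1 entries): D_5.

Each λ_j+ρ reduced to Ā_7; 5-tuples below use C's row order:

  1: (1, 2, 0, 1, 0) · 2: (1, 2, 0, 1, 0) · 3: (1, 0, 2, 0, 0) · 4: (1, 2, 0, 1, 0) · 5: (1, 2, 0, 1, 0) · 6: (0, 2, 0, 1, 0) · 7: (0, 2, 0, 1, 0) · 8: (1, 0, 2, 0, 0)

These 8 weights hit 3 W_7-dot-orbits; sizes (4, 2, 2):

[[1, 2, 4, 5], [3, 8], [6, 7]]


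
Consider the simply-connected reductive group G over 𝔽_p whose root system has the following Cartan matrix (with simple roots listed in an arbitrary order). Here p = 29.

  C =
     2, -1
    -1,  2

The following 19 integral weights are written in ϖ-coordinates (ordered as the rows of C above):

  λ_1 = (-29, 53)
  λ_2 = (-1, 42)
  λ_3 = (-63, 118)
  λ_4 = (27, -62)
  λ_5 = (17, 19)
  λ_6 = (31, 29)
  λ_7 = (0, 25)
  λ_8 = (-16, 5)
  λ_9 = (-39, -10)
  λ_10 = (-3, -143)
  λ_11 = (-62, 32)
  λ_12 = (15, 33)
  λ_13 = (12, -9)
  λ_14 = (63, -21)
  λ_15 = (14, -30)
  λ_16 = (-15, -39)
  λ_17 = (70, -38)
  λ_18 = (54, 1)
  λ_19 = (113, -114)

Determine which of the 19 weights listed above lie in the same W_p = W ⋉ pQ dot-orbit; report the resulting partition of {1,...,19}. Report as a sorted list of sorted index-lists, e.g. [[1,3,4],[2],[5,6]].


Type A_2, rank 2, |W|=6; reorder rows/cols to standard.

Alcove-folded reps (p=29, 19 weights, presented ϖ-order):

    1: (3, 1)
    2: (14, 15)
    3: (3, 1)
    4: (3, 1)
    5: (9, 11)
    6: (3, 1)
    7: (1, 26)
    8: (6, 9)
    9: (9, 11)
    10: (1, 26)
    11: (3, 1)
    12: (5, 8)
    13: (5, 8)
    14: (6, 9)
    15: (14, 15)
    16: (6, 9)
    17: (5, 8)
    18: (1, 26)
    19: (1, 26)

Partition of {1..19} into 6 W_29-dot-orbits:

[[1, 3, 4, 6, 11], [2, 15], [5, 9], [7, 10, 18, 19], [8, 14, 16], [12, 13, 17]]


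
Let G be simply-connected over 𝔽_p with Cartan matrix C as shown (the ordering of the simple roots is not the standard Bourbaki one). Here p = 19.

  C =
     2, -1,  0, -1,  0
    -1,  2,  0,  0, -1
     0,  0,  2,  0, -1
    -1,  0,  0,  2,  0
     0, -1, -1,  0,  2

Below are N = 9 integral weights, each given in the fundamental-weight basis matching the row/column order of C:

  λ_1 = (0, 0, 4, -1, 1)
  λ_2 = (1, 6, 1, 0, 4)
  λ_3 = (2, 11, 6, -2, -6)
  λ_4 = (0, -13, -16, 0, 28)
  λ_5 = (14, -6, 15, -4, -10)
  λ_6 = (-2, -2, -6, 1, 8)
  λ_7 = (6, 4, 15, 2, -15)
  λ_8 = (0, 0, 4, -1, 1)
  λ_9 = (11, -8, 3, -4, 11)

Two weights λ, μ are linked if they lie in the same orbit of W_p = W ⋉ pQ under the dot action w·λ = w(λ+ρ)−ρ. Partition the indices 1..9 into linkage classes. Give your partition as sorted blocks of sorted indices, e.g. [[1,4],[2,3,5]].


Dynkin diagram of C (from the 8 off-diagonal −1 entries): A_5.

W_19-reps of the 9 weights in Ā_19 (same 5-coord order as C):

  [1] (1, 1, 5, 0, 2);  [2] (2, 7, 2, 1, 5);  [3] (2, 7, 2, 1, 5);  [4] (1, 1, 5, 0, 2);  [5] (2, 7, 2, 1, 5);  [6] (1, 1, 5, 0, 2);  [7] (2, 7, 2, 1, 5);  [8] (1, 1, 5, 0, 2);  [9] (2, 7, 2, 1, 5)

The 9 indices split into 2 linkage classes (same alcove rep ⇔ same W_19-dot-orbit):

[[1, 4, 6, 8], [2, 3, 5, 7, 9]]


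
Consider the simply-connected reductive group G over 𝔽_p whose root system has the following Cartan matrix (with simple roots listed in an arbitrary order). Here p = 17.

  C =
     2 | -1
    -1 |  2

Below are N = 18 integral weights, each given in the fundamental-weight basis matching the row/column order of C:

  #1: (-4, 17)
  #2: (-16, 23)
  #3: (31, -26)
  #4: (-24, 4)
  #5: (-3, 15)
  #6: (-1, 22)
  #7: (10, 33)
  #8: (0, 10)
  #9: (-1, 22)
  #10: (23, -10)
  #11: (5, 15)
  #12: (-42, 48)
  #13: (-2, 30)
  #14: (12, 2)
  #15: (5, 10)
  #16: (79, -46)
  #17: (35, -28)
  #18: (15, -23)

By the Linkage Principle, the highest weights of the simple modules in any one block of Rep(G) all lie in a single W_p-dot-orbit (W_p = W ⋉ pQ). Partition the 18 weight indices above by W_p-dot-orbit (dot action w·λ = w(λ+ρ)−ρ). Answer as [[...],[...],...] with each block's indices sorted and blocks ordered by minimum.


Dynkin diagram of C (from the 2 off-diagonal −1 entries): A_2.

Folding the 18 weights λ_j+ρ into Ā_17 (reps in the given 2-coord order):

  λ_1+ρ ↦ (2, 14) · λ_2+ρ ↦ (8, 2) · λ_3+ρ ↦ (8, 2) · λ_4+ρ ↦ (1, 11) · λ_5+ρ ↦ (2, 14) · λ_6+ρ ↦ (6, 11) · λ_7+ρ ↦ (6, 11) · λ_8+ρ ↦ (1, 11) · λ_9+ρ ↦ (6, 11) · λ_10+ρ ↦ (8, 2) · λ_11+ρ ↦ (1, 11) · λ_12+ρ ↦ (8, 2) · λ_13+ρ ↦ (13, 3) · λ_14+ρ ↦ (13, 3) · λ_15+ρ ↦ (6, 11) · λ_16+ρ ↦ (1, 11) · λ_17+ρ ↦ (8, 2) · λ_18+ρ ↦ (1, 11)

5 distinct reps among the 18 weights ⇒ 5 W_17-linkage classes:

[[1, 5], [2, 3, 10, 12, 17], [4, 8, 11, 16, 18], [6, 7, 9, 15], [13, 14]]


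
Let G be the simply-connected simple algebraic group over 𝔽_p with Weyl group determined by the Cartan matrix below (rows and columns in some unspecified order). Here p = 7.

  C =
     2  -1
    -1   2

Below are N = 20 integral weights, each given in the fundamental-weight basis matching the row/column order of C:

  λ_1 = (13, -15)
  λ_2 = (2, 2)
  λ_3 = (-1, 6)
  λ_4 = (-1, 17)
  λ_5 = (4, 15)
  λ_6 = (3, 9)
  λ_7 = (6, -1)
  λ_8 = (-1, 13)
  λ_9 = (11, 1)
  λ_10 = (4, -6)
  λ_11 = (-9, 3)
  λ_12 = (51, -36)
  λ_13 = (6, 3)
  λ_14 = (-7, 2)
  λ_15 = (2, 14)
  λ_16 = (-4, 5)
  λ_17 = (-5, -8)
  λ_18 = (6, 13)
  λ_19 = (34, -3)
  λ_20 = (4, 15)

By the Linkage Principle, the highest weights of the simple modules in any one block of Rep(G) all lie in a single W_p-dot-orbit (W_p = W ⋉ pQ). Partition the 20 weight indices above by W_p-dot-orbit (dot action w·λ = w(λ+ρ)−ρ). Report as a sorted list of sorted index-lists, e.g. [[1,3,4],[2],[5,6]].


Dynkin diagram of C (from the 2 off-diagonal −1 entries): A_2.

W_7-reps of the 20 weights in Ā_7 (same 2-coord order as C):

  1: (7, 0)
  2: (3, 3)
  3: (0, 7)
  4: (3, 0)
  5: (0, 5)
  6: (3, 0)
  7: (7, 0)
  8: (7, 0)
  9: (0, 5)
  10: (0, 5)
  11: (3, 3)
  12: (3, 0)
  13: (3, 0)
  14: (3, 3)
  15: (3, 3)
  16: (3, 3)
  17: (3, 0)
  18: (0, 7)
  19: (0, 5)
  20: (0, 5)

These 20 weights hit 5 W_7-dot-orbits; sizes (3, 5, 2, 5, 5):

[[1, 7, 8], [2, 11, 14, 15, 16], [3, 18], [4, 6, 12, 13, 17], [5, 9, 10, 19, 20]]


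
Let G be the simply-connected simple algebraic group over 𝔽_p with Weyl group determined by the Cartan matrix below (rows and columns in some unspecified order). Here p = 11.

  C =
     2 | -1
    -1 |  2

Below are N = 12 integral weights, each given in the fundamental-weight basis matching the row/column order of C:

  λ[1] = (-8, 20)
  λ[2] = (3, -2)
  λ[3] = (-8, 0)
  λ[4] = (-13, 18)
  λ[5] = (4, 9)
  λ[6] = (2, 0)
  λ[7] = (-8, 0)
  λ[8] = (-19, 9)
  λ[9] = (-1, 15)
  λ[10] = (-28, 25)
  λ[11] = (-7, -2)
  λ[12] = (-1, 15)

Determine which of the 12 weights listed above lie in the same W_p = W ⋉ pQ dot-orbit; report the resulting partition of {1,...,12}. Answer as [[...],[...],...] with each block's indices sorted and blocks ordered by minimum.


C ↔ A_2 under row/col permutation; |W(A_2)| = 6.

Folding the 12 weights λ_j+ρ into Ā_11 (reps in the given 2-coord order):

  [1] (3, 1) · [2] (3, 1) · [3] (1, 6) · [4] (3, 1) · [5] (1, 6) · [6] (3, 1) · [7] (1, 6) · [8] (3, 1) · [9] (5, 6) · [10] (1, 6) · [11] (1, 6) · [12] (5, 6)

Grouping the 12 weights by Ā_11-representative: 3 linkage classes.

[[1, 2, 4, 6, 8], [3, 5, 7, 10, 11], [9, 12]]


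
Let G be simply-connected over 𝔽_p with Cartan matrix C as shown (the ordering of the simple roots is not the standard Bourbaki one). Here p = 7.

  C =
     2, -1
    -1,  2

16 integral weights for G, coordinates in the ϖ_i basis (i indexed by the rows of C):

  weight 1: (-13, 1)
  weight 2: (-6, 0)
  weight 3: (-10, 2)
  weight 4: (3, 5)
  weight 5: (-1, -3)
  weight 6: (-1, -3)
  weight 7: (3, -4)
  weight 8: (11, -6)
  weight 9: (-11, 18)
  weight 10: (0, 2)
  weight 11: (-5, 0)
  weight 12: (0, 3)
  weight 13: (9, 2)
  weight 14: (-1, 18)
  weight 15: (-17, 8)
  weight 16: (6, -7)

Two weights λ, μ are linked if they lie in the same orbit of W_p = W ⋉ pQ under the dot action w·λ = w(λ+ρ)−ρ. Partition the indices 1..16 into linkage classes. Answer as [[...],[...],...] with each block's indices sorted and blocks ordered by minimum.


Cartan matrix: type A_2 (|W|=6); un-permuting the 2 rows.

W_7-reps of the 16 weights in Ā_7 (same 2-coord order as C):

  λ_1 → (3, 2);  λ_2 → (1, 4);  λ_3 → (1, 4);  λ_4 → (1, 3);  λ_5 → (2, 0);  λ_6 → (2, 0);  λ_7 → (1, 3);  λ_8 → (2, 0);  λ_9 → (3, 2);  λ_10 → (1, 3);  λ_11 → (1, 3);  λ_12 → (1, 4);  λ_13 → (1, 3);  λ_14 → (2, 0);  λ_15 → (2, 0);  λ_16 → (1, 6)

Grouping the 16 weights by Ā_7-representative: 5 linkage classes.

[[1, 9], [2, 3, 12], [4, 7, 10, 11, 13], [5, 6, 8, 14, 15], [16]]


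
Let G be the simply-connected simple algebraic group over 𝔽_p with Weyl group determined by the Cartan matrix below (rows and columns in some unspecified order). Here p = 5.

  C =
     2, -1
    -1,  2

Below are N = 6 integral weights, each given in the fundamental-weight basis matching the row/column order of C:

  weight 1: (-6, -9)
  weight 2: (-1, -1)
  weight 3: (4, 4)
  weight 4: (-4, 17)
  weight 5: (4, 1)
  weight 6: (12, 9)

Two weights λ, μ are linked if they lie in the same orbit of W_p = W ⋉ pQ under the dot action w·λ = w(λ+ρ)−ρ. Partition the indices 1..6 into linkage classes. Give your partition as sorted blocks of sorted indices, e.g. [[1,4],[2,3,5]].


A_2 Cartan matrix, 2 simple roots permuted; ρ=(1,1).

Each λ_j+ρ reduced to Ā_5; 2-tuples below use C's row order:

  λ_1+ρ ↦ (3, 0);  λ_2+ρ ↦ (0, 0);  λ_3+ρ ↦ (0, 0);  λ_4+ρ ↦ (3, 0);  λ_5+ρ ↦ (3, 0);  λ_6+ρ ↦ (3, 0)

Partition of {1..6} into 2 W_5-dot-orbits:

[[1, 4, 5, 6], [2, 3]]


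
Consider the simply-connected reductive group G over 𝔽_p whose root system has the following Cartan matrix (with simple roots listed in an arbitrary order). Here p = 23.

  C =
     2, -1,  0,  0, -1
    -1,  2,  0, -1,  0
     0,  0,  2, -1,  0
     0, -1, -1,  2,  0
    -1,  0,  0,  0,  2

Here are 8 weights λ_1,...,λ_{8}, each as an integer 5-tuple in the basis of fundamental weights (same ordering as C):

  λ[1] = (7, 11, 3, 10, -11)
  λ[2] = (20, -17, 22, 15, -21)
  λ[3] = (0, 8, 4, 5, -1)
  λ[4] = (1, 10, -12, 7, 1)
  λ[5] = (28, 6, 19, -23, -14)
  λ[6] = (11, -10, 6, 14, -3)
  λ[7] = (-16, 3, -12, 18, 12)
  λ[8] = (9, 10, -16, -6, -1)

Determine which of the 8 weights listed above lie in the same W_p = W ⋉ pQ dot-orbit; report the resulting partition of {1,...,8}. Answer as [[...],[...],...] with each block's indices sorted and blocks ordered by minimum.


Root system A_5: the 5×5 matrix C matches after relabeling.

Alcove-folded reps (p=23, 8 weights, presented ϖ-order):

  λ_1 → (2, 8, 8, 3, 2) · λ_2 → (1, 0, 2, 0, 15) · λ_3 → (1, 9, 5, 6, 0) · λ_4 → (2, 8, 8, 3, 2) · λ_5 → (1, 9, 5, 6, 0) · λ_6 → (1, 9, 5, 6, 0) · λ_7 → (2, 8, 8, 3, 2) · λ_8 → (1, 9, 5, 6, 0)

Linkage partition of the 8 weights (3 classes, p=23):

[[1, 4, 7], [2], [3, 5, 6, 8]]


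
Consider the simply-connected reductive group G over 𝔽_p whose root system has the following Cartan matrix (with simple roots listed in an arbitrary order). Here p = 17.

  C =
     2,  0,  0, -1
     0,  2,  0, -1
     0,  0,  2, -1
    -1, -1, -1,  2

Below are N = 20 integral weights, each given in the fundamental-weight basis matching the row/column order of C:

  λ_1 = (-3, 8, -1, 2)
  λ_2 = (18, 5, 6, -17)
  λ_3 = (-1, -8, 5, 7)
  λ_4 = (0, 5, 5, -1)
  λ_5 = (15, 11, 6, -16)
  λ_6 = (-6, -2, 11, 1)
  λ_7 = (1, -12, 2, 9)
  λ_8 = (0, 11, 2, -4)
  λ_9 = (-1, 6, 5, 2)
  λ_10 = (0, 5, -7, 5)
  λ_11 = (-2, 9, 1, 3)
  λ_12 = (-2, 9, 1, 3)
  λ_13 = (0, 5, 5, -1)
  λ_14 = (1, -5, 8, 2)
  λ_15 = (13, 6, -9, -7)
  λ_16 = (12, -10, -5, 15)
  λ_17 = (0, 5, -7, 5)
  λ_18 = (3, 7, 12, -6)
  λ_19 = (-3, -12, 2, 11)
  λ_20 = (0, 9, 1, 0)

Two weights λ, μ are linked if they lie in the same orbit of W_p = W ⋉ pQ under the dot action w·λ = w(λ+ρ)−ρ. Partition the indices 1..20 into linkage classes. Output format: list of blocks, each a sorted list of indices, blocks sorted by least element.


Dynkin diagram of C (from the 6 off-diagonal −1 entries): D_4.

Each λ_j+ρ reduced to Ā_17; 4-tuples below use C's row order:

  [1] (2, 9, 0, 1)
  [2] (0, 7, 6, 1)
  [3] (0, 7, 6, 1)
  [4] (1, 6, 6, 0)
  [5] (1, 3, 8, 1)
  [6] (1, 3, 8, 1)
  [7] (1, 10, 2, 1)
  [8] (2, 9, 0, 1)
  [9] (0, 7, 6, 1)
  [10] (1, 6, 6, 0)
  [11] (1, 10, 2, 1)
  [12] (1, 10, 2, 1)
  [13] (1, 6, 6, 0)
  [14] (1, 3, 8, 1)
  [15] (0, 7, 6, 1)
  [16] (1, 3, 8, 1)
  [17] (1, 6, 6, 0)
  [18] (1, 3, 8, 1)
  [19] (1, 10, 2, 1)
  [20] (1, 10, 2, 1)

Grouping the 20 weights by Ā_17-representative: 5 linkage classes.

[[1, 8], [2, 3, 9, 15], [4, 10, 13, 17], [5, 6, 14, 16, 18], [7, 11, 12, 19, 20]]


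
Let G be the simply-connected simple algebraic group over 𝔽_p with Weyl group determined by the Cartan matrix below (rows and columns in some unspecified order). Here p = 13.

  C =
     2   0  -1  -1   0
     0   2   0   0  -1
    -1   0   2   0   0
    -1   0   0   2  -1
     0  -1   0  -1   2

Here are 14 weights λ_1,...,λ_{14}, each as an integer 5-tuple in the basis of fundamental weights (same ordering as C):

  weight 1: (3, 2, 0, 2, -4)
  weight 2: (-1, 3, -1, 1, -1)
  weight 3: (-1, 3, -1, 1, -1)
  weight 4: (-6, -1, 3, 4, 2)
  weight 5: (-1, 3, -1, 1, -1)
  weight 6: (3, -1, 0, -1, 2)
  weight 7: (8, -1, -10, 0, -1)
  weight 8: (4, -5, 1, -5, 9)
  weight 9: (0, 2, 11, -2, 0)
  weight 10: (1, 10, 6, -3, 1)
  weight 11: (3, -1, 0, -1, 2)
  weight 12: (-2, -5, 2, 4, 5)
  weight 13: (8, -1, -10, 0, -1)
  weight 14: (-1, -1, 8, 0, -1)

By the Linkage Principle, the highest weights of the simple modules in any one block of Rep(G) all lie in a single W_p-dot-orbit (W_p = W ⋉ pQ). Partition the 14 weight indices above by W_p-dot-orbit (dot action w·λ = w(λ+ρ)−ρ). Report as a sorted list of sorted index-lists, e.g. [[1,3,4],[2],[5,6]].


Root system A_5: the 5×5 matrix C matches after relabeling.

λ_j+ρ reflected into Ā_13 (⟨·,θ^∨⟩≤13); 5-tuples as given:

    λ_1+ρ ↦ (4, 0, 1, 0, 3)
    λ_2+ρ ↦ (0, 4, 0, 2, 0)
    λ_3+ρ ↦ (0, 4, 0, 2, 0)
    λ_4+ρ ↦ (4, 0, 1, 0, 3)
    λ_5+ρ ↦ (0, 4, 0, 2, 0)
    λ_6+ρ ↦ (4, 0, 1, 0, 3)
    λ_7+ρ ↦ (0, 0, 9, 1, 0)
    λ_8+ρ ↦ (1, 4, 2, 4, 2)
    λ_9+ρ ↦ (0, 0, 9, 1, 0)
    λ_10+ρ ↦ (0, 4, 0, 2, 0)
    λ_11+ρ ↦ (4, 0, 1, 0, 3)
    λ_12+ρ ↦ (1, 4, 2, 4, 2)
    λ_13+ρ ↦ (0, 0, 9, 1, 0)
    λ_14+ρ ↦ (0, 0, 9, 1, 0)

Partition of {1..14} into 4 W_13-dot-orbits:

[[1, 4, 6, 11], [2, 3, 5, 10], [7, 9, 13, 14], [8, 12]]


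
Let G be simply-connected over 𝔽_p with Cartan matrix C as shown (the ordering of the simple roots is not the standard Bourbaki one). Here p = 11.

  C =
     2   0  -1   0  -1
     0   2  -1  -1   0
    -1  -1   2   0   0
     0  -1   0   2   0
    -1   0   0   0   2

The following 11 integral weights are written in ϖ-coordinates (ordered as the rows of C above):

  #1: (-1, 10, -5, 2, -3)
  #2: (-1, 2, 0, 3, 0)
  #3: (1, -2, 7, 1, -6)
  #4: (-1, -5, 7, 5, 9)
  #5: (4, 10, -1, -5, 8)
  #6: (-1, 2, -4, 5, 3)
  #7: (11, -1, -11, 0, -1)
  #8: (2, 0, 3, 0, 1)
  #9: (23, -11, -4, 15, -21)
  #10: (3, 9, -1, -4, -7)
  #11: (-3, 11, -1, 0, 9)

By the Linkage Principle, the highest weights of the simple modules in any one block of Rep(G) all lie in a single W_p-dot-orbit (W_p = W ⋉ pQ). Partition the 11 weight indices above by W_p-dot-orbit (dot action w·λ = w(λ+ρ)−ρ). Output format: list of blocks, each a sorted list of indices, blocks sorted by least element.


Dynkin diagram of C (from the 8 off-diagonal −1 entries): A_5.

Each λ_j+ρ reduced to Ā_11; 5-tuples below use C's row order:

    [1] (0, 5, 2, 0, 1)
    [2] (0, 3, 1, 4, 1)
    [3] (3, 1, 4, 1, 2)
    [4] (0, 3, 1, 4, 1)
    [5] (3, 0, 0, 6, 1)
    [6] (3, 0, 0, 6, 1)
    [7] (1, 1, 0, 8, 1)
    [8] (3, 1, 4, 1, 2)
    [9] (3, 1, 4, 1, 2)
    [10] (0, 5, 2, 0, 1)
    [11] (1, 1, 0, 8, 1)

Linkage partition of the 11 weights (5 classes, p=11):

[[1, 10], [2, 4], [3, 8, 9], [5, 6], [7, 11]]


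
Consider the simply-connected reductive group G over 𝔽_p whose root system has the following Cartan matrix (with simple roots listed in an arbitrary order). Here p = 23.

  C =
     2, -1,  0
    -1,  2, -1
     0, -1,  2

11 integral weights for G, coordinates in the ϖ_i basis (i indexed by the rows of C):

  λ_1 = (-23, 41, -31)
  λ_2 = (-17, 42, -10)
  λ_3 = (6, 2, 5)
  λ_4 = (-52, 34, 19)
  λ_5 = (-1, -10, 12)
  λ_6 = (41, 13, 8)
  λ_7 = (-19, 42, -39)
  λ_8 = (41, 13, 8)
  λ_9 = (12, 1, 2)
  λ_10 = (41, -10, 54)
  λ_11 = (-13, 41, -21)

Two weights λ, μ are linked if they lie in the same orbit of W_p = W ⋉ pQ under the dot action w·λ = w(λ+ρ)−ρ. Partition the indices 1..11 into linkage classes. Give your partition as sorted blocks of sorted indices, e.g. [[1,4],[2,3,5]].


Type A_3, rank 3, |W|=24; reorder rows/cols to standard.

Each λ_j+ρ reduced to Ā_23; 3-tuples below use C's row order:

  λ_1+ρ ↦ (7, 3, 1)
  λ_2+ρ ↦ (4, 3, 11)
  λ_3+ρ ↦ (7, 3, 6)
  λ_4+ρ ↦ (4, 3, 11)
  λ_5+ρ ↦ (9, 0, 4)
  λ_6+ρ ↦ (9, 0, 4)
  λ_7+ρ ↦ (13, 2, 3)
  λ_8+ρ ↦ (9, 0, 4)
  λ_9+ρ ↦ (13, 2, 3)
  λ_10+ρ ↦ (9, 0, 4)
  λ_11+ρ ↦ (7, 3, 1)

These 11 weights hit 5 W_23-dot-orbits; sizes (2, 2, 1, 4, 2):

[[1, 11], [2, 4], [3], [5, 6, 8, 10], [7, 9]]


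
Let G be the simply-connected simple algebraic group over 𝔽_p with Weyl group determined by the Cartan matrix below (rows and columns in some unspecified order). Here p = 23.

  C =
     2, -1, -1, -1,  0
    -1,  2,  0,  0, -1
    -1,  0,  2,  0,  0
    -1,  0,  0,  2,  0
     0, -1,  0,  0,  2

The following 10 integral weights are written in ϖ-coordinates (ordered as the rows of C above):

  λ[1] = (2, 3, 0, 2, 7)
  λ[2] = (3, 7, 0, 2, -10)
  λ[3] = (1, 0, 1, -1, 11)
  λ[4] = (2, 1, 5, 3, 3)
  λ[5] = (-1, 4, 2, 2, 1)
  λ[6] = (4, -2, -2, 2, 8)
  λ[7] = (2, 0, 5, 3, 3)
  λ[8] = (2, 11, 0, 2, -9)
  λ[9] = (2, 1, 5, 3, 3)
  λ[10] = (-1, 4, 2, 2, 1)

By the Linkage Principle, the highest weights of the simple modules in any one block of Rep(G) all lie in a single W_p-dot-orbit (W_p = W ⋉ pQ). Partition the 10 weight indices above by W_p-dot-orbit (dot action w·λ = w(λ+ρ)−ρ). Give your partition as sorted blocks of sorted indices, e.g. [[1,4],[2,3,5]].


Type D_5, rank 5, |W|=1920; reorder rows/cols to standard.

Each λ_j+ρ reduced to Ā_23; 5-tuples below use C's row order:

  [1] (3, 1, 1, 3, 8) · [2] (3, 1, 1, 3, 8) · [3] (2, 1, 2, 0, 12) · [4] (3, 1, 6, 4, 4) · [5] (0, 5, 3, 3, 2) · [6] (3, 1, 1, 3, 8) · [7] (3, 1, 6, 4, 4) · [8] (3, 1, 1, 3, 8) · [9] (3, 1, 6, 4, 4) · [10] (0, 5, 3, 3, 2)

Partition of {1..10} into 4 W_23-dot-orbits:

[[1, 2, 6, 8], [3], [4, 7, 9], [5, 10]]


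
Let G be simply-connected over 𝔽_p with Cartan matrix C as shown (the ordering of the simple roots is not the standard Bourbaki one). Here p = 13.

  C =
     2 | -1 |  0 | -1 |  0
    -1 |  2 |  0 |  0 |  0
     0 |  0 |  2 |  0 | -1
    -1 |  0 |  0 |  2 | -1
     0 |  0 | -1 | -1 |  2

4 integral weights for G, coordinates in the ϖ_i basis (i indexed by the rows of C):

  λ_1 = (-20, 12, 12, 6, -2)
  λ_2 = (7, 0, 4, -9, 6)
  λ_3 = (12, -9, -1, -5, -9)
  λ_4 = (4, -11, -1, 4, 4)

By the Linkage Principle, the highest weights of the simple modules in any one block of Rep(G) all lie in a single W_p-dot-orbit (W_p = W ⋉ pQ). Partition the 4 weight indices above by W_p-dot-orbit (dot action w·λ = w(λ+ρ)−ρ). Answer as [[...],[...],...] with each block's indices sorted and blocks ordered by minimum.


Type A_5, rank 5, |W|=720; reorder rows/cols to standard.

Alcove-folded reps (p=13, 4 weights, presented ϖ-order):

    λ_1 → (0, 0, 6, 1, 6)
    λ_2 → (0, 1, 4, 7, 1)
    λ_3 → (0, 1, 4, 7, 1)
    λ_4 → (5, 3, 2, 0, 3)

The 4 indices split into 3 linkage classes (same alcove rep ⇔ same W_13-dot-orbit):

[[1], [2, 3], [4]]


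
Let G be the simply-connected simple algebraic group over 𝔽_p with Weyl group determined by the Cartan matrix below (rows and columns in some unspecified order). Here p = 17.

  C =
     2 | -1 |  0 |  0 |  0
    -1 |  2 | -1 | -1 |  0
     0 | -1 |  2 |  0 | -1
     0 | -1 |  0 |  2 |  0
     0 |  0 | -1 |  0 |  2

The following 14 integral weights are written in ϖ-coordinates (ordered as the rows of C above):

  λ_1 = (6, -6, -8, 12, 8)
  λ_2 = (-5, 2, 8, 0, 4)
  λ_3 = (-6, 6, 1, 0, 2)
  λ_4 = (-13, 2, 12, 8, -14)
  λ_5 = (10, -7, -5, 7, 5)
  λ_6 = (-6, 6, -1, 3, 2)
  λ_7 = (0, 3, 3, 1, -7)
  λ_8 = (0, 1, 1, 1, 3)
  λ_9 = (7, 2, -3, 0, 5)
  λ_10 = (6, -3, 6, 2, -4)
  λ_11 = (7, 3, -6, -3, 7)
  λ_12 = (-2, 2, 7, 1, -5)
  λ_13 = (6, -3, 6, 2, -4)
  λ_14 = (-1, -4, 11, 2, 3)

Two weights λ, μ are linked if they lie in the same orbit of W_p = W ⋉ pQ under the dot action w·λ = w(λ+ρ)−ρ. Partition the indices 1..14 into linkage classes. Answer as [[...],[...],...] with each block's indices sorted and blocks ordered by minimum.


Cartan matrix: type D_5 (|W|=1920); un-permuting the 5 rows.

Alcove-folded reps (p=17, 14 weights, presented ϖ-order):

    [1] (5, 2, 2, 1, 3)
    [2] (3, 0, 1, 0, 4)
    [3] (5, 2, 2, 1, 3)
    [4] (3, 0, 1, 0, 4)
    [5] (1, 2, 2, 2, 4)
    [6] (5, 2, 0, 4, 3)
    [7] (1, 2, 2, 2, 4)
    [8] (1, 2, 2, 2, 4)
    [9] (8, 1, 0, 1, 4)
    [10] (5, 2, 2, 1, 3)
    [11] (5, 2, 2, 1, 3)
    [12] (1, 2, 2, 2, 4)
    [13] (5, 2, 2, 1, 3)
    [14] (3, 0, 1, 0, 4)

The 14 indices split into 5 linkage classes (same alcove rep ⇔ same W_17-dot-orbit):

[[1, 3, 10, 11, 13], [2, 4, 14], [5, 7, 8, 12], [6], [9]]


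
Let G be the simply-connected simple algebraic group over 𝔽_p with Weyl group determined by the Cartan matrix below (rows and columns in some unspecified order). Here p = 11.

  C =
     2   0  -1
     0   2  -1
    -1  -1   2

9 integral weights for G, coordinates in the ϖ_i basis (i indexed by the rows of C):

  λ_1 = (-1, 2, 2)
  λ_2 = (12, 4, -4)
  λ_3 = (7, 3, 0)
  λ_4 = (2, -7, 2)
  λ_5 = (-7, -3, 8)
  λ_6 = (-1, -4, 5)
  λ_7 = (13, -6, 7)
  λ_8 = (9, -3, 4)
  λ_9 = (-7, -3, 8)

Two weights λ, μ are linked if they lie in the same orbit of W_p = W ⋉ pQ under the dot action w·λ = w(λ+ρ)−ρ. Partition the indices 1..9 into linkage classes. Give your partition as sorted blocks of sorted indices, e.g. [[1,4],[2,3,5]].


Cartan matrix: type A_3 (|W|=24); un-permuting the 3 rows.

Each λ_j+ρ reduced to Ā_11; 3-tuples below use C's row order:

  [1] (0, 3, 3)
  [2] (6, 2, 1)
  [3] (6, 2, 1)
  [4] (0, 3, 3)
  [5] (6, 2, 1)
  [6] (0, 3, 3)
  [7] (0, 3, 3)
  [8] (6, 2, 1)
  [9] (6, 2, 1)

The 9 indices split into 2 linkage classes (same alcove rep ⇔ same W_11-dot-orbit):

[[1, 4, 6, 7], [2, 3, 5, 8, 9]]


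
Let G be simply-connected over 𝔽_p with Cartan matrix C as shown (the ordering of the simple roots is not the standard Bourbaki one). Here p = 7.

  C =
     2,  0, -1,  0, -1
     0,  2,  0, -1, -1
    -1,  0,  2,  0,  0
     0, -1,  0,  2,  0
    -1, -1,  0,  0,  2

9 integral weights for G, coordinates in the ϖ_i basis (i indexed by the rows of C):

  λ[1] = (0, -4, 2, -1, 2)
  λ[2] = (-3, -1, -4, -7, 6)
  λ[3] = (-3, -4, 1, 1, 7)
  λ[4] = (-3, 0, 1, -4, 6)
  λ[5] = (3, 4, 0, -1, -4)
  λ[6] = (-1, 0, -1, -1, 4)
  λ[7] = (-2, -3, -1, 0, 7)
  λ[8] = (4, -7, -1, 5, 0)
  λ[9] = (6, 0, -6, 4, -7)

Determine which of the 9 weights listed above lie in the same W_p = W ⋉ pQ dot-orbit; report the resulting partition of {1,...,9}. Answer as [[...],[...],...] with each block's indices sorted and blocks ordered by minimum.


Cartan matrix: type A_5 (|W|=720); un-permuting the 5 rows.

Alcove-folded reps (p=7, 9 weights, presented ϖ-order):

  λ_1 → (1, 0, 3, 3, 0) · λ_2 → (1, 2, 1, 0, 3) · λ_3 → (1, 2, 1, 0, 3) · λ_4 → (1, 2, 1, 0, 3) · λ_5 → (1, 2, 1, 0, 3) · λ_6 → (0, 1, 0, 0, 5) · λ_7 → (0, 1, 0, 0, 5) · λ_8 → (0, 1, 0, 0, 5) · λ_9 → (1, 2, 1, 0, 3)

The 9 indices split into 3 linkage classes (same alcove rep ⇔ same W_7-dot-orbit):

[[1], [2, 3, 4, 5, 9], [6, 7, 8]]


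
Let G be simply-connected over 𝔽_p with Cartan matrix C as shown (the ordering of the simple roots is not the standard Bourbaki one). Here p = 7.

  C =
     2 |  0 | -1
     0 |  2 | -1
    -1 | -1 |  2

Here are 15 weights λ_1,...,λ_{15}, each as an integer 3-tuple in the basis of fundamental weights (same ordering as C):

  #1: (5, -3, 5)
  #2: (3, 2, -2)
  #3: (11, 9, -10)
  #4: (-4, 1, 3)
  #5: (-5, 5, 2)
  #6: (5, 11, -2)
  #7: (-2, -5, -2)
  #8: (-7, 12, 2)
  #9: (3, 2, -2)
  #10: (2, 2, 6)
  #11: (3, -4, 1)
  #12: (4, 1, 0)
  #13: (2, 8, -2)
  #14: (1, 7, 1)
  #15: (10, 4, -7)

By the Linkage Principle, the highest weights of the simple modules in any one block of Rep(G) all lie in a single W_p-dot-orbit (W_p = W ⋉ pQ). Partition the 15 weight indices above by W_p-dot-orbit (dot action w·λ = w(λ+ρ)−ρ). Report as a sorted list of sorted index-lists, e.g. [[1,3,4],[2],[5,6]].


Root system A_3: the 3×3 matrix C matches after relabeling.

λ_j+ρ reflected into Ā_7 (⟨·,θ^∨⟩≤7); 3-tuples as given:

  λ_1 → (1, 3, 1);  λ_2 → (3, 2, 1);  λ_3 → (1, 3, 1);  λ_4 → (3, 2, 1);  λ_5 → (1, 3, 1);  λ_6 → (1, 3, 1);  λ_7 → (4, 1, 1);  λ_8 → (3, 2, 1);  λ_9 → (3, 2, 1);  λ_10 → (3, 3, 1);  λ_11 → (3, 2, 1);  λ_12 → (4, 1, 1);  λ_13 → (1, 3, 1);  λ_14 → (2, 2, 1);  λ_15 → (1, 3, 2)

The 15 indices split into 6 linkage classes (same alcove rep ⇔ same W_7-dot-orbit):

[[1, 3, 5, 6, 13], [2, 4, 8, 9, 11], [7, 12], [10], [14], [15]]


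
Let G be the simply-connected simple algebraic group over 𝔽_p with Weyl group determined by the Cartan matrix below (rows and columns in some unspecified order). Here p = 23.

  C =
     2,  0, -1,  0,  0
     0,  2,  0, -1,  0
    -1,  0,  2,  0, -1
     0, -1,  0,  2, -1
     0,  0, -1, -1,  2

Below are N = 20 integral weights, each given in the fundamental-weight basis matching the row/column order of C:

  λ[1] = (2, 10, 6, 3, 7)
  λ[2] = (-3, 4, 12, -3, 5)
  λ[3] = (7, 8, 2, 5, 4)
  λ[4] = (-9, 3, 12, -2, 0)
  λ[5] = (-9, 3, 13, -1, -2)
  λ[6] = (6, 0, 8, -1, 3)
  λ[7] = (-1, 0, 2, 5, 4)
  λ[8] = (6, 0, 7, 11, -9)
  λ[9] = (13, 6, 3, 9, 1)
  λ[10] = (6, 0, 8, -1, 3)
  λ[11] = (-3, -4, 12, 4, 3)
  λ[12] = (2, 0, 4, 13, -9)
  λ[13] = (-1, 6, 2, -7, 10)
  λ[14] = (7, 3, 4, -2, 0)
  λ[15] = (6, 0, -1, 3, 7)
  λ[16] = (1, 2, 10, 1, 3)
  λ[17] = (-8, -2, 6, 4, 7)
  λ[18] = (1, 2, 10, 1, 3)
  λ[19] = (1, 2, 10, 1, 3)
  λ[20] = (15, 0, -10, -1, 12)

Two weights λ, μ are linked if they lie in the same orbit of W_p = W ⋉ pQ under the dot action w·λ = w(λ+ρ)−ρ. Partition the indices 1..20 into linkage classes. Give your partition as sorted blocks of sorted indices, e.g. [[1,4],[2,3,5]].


A_5 Cartan matrix, 5 simple roots permuted; ρ=(1,1,1,1,1).

λ_j+ρ reflected into Ā_23 (⟨·,θ^∨⟩≤23); 5-tuples as given:

  1: (7, 1, 0, 4, 8);  2: (2, 3, 11, 2, 4);  3: (0, 1, 3, 6, 5);  4: (8, 3, 5, 1, 0);  5: (8, 3, 5, 1, 0);  6: (7, 1, 9, 0, 4);  7: (0, 1, 3, 6, 5);  8: (7, 1, 0, 4, 8);  9: (0, 7, 4, 3, 2);  10: (7, 1, 9, 0, 4);  11: (2, 3, 11, 2, 4);  12: (0, 1, 3, 6, 5);  13: (0, 1, 3, 6, 5);  14: (8, 3, 5, 1, 0);  15: (7, 1, 0, 4, 8);  16: (2, 3, 11, 2, 4);  17: (7, 1, 0, 4, 8);  18: (2, 3, 11, 2, 4);  19: (2, 3, 11, 2, 4);  20: (7, 1, 9, 0, 4)

Grouping the 20 weights by Ā_23-representative: 6 linkage classes.

[[1, 8, 15, 17], [2, 11, 16, 18, 19], [3, 7, 12, 13], [4, 5, 14], [6, 10, 20], [9]]


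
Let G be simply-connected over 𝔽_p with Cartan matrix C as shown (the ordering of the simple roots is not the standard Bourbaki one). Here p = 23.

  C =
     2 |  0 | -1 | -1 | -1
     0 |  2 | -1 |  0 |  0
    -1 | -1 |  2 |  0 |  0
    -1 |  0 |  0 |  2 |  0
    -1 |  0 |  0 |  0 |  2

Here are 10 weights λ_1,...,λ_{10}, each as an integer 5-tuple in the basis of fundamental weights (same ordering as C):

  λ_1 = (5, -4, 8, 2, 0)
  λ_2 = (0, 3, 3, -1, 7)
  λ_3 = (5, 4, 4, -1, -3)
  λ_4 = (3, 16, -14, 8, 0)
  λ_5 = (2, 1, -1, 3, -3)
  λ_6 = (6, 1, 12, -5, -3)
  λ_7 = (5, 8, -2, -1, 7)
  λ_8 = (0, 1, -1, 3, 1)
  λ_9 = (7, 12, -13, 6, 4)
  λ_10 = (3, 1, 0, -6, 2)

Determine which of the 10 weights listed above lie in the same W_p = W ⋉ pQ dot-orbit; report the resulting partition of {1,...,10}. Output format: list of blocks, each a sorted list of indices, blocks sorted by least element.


Cartan matrix: type D_5 (|W|=1920); un-permuting the 5 rows.

λ_j+ρ reflected into Ā_23 (⟨·,θ^∨⟩≤23); 5-tuples as given:

  λ_1 → (4, 1, 2, 3, 1)
  λ_2 → (1, 4, 4, 0, 8)
  λ_3 → (4, 5, 3, 0, 2)
  λ_4 → (1, 4, 4, 0, 8)
  λ_5 → (1, 2, 0, 4, 2)
  λ_6 → (1, 2, 0, 4, 2)
  λ_7 → (1, 4, 4, 0, 8)
  λ_8 → (1, 2, 0, 4, 2)
  λ_9 → (4, 1, 2, 3, 1)
  λ_10 → (1, 2, 0, 4, 2)

The 10 indices split into 4 linkage classes (same alcove rep ⇔ same W_23-dot-orbit):

[[1, 9], [2, 4, 7], [3], [5, 6, 8, 10]]


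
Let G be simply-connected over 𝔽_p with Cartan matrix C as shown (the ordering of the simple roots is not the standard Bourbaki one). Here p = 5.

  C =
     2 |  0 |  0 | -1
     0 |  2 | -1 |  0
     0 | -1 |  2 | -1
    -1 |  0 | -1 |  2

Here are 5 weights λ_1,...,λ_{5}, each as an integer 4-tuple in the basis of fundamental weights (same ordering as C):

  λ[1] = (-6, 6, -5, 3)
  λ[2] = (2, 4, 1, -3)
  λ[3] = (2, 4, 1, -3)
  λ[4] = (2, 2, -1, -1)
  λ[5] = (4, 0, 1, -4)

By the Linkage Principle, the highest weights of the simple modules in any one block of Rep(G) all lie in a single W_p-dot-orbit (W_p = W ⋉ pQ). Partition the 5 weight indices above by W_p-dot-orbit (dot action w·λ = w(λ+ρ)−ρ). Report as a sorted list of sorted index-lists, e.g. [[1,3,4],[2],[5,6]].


A_4 Cartan matrix, 4 simple roots permuted; ρ=(1,1,1,1).

Ā_5 reps of the 5 weights (A_4, coords as presented):

  λ_1+ρ ↦ (2, 0, 1, 2) · λ_2+ρ ↦ (2, 2, 0, 0) · λ_3+ρ ↦ (2, 2, 0, 0) · λ_4+ρ ↦ (2, 2, 0, 0) · λ_5+ρ ↦ (2, 0, 1, 2)

Grouping the 5 weights by Ā_5-representative: 2 linkage classes.

[[1, 5], [2, 3, 4]]


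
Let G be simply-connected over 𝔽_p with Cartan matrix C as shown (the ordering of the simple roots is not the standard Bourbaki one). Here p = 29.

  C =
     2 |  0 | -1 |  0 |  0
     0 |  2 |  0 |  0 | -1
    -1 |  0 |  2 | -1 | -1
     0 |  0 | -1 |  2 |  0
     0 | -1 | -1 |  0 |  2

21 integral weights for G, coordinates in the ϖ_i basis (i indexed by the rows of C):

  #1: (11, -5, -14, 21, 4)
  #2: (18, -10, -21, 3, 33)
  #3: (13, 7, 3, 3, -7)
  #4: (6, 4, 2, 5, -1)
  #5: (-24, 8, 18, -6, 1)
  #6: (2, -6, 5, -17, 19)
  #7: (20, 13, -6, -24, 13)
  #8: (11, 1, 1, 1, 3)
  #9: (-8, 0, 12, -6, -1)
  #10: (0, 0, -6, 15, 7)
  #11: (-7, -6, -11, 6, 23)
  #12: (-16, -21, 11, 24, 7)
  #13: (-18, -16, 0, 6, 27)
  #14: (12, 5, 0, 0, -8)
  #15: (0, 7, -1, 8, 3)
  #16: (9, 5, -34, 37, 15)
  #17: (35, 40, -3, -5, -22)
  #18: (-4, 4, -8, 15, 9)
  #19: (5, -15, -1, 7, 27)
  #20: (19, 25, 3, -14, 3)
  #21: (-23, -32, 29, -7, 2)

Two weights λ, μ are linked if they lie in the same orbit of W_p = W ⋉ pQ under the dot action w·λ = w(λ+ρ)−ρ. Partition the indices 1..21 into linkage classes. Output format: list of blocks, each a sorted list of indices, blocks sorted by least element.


Cartan matrix: type D_5 (|W|=1920); un-permuting the 5 rows.

Ā_29 reps of the 21 weights (D_5, coords as presented):

  λ_1+ρ ↦ (1, 8, 0, 9, 4);  λ_2+ρ ↦ (4, 1, 1, 11, 3);  λ_3+ρ ↦ (12, 2, 2, 2, 4);  λ_4+ρ ↦ (7, 5, 3, 6, 0);  λ_5+ρ ↦ (12, 2, 2, 2, 4);  λ_6+ρ ↦ (7, 5, 3, 6, 0);  λ_7+ρ ↦ (7, 1, 1, 5, 0);  λ_8+ρ ↦ (12, 2, 2, 2, 4);  λ_9+ρ ↦ (7, 1, 1, 5, 0);  λ_10+ρ ↦ (4, 1, 1, 11, 3);  λ_11+ρ ↦ (7, 5, 3, 6, 0);  λ_12+ρ ↦ (1, 8, 0, 9, 4);  λ_13+ρ ↦ (1, 8, 0, 9, 4);  λ_14+ρ ↦ (7, 1, 1, 5, 0);  λ_15+ρ ↦ (1, 8, 0, 9, 4);  λ_16+ρ ↦ (12, 2, 2, 2, 4);  λ_17+ρ ↦ (12, 2, 2, 2, 4);  λ_18+ρ ↦ (7, 5, 3, 6, 0);  λ_19+ρ ↦ (7, 1, 1, 5, 0);  λ_20+ρ ↦ (4, 1, 1, 11, 3);  λ_21+ρ ↦ (2, 1, 2, 18, 1)

Linkage partition of the 21 weights (6 classes, p=29):

[[1, 12, 13, 15], [2, 10, 20], [3, 5, 8, 16, 17], [4, 6, 11, 18], [7, 9, 14, 19], [21]]


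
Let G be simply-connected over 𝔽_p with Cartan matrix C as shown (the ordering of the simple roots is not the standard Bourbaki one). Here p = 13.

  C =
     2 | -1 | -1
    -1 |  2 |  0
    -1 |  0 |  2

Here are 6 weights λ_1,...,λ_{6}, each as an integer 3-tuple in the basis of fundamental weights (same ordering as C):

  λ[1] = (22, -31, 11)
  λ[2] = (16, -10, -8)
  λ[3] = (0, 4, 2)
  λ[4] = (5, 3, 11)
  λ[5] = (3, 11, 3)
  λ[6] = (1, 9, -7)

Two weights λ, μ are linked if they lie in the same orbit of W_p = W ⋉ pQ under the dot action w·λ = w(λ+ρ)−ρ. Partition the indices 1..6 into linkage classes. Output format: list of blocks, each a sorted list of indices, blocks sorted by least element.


Dynkin diagram of C (from the 4 off-diagonal −1 entries): A_3.

Ā_13 reps of the 6 weights (A_3, coords as presented):

  λ_1 → (1, 5, 3) · λ_2 → (1, 5, 3) · λ_3 → (1, 5, 3) · λ_4 → (1, 5, 3) · λ_5 → (1, 5, 3) · λ_6 → (4, 6, 2)

The 6 indices split into 2 linkage classes (same alcove rep ⇔ same W_13-dot-orbit):

[[1, 2, 3, 4, 5], [6]]


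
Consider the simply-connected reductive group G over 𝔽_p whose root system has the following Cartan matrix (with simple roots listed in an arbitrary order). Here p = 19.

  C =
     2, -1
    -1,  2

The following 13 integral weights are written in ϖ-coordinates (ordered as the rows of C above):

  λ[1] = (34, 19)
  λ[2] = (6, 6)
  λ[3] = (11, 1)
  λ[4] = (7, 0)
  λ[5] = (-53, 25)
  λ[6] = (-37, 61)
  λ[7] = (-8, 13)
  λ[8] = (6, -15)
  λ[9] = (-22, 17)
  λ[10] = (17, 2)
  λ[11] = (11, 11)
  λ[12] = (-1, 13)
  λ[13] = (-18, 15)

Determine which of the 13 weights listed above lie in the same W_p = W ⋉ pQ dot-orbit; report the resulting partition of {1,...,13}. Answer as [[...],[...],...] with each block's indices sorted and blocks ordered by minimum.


Dynkin diagram of C (from the 2 off-diagonal −1 entries): A_2.

Each λ_j+ρ reduced to Ā_19; 2-tuples below use C's row order:

  λ_1+ρ ↦ (16, 1);  λ_2+ρ ↦ (7, 7);  λ_3+ρ ↦ (12, 2);  λ_4+ρ ↦ (8, 1);  λ_5+ρ ↦ (7, 7);  λ_6+ρ ↦ (12, 2);  λ_7+ρ ↦ (7, 7);  λ_8+ρ ↦ (7, 7);  λ_9+ρ ↦ (16, 1);  λ_10+ρ ↦ (16, 1);  λ_11+ρ ↦ (7, 7);  λ_12+ρ ↦ (0, 14);  λ_13+ρ ↦ (16, 1)

5 distinct reps among the 13 weights ⇒ 5 W_19-linkage classes:

[[1, 9, 10, 13], [2, 5, 7, 8, 11], [3, 6], [4], [12]]


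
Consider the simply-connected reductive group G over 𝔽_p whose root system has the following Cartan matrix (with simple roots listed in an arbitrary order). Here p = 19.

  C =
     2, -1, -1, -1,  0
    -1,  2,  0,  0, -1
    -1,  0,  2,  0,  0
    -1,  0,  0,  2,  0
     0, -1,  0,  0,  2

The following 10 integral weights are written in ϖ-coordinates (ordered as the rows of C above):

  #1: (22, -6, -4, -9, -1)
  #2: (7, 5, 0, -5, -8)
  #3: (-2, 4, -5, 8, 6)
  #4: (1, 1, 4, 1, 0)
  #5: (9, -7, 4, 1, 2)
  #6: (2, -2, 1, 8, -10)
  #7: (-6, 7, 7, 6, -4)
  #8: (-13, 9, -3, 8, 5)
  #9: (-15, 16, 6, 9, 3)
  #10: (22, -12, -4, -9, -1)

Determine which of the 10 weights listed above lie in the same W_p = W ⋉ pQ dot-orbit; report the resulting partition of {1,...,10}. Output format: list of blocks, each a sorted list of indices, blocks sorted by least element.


Root system D_5: the 5×5 matrix C matches after relabeling.

Alcove-folded reps (p=19, 10 weights, presented ϖ-order):

  1: (3, 1, 1, 4, 6) · 2: (3, 1, 1, 4, 6) · 3: (3, 1, 1, 4, 6) · 4: (2, 2, 5, 2, 1) · 5: (2, 2, 5, 2, 1) · 6: (2, 2, 5, 2, 1) · 7: (5, 0, 3, 2, 3) · 8: (2, 2, 5, 2, 1) · 9: (2, 2, 5, 2, 1) · 10: (3, 1, 1, 4, 6)

The 10 indices split into 3 linkage classes (same alcove rep ⇔ same W_19-dot-orbit):

[[1, 2, 3, 10], [4, 5, 6, 8, 9], [7]]
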